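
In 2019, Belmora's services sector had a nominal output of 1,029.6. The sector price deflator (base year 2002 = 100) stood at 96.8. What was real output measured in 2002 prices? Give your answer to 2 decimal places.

1,063.64

Real output = Nominal / (sector price deflator/100) = 1029.6 / 0.968 = 1063.64.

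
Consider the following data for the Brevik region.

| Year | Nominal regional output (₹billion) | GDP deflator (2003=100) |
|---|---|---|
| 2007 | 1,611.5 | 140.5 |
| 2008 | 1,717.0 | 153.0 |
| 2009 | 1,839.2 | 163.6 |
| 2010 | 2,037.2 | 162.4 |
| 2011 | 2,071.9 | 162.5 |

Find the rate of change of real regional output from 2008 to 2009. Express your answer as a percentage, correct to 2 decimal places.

Real regional output 2008 = 1717.0/1.530 = 1122.22.
Real regional output 2009 = 1839.2/1.636 = 1124.21.
Change = 1124.21/1122.22 − 1 = 0.0018.

0.18%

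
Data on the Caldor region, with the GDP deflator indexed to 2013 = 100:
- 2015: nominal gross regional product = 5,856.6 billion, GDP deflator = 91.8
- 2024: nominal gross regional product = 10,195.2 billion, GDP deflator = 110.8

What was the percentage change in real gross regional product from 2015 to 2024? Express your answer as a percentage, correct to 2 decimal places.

Deflate each year: 2015 → 5856.6/0.918 = 6379.74; 2024 → 10195.2/1.108 = 9201.44.
So real gross regional product changed by 9201.44/6379.74 − 1 = 0.4423, i.e. 44.23%.

44.23%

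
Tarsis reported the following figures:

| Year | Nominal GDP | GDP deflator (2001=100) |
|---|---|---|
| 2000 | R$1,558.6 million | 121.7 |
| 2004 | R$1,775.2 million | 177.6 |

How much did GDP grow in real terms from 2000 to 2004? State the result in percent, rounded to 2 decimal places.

-21.95%

Real GDP 2000 = 1558.6 / 1.217 = 1280.69.
Real GDP 2004 = 1775.2 / 1.776 = 999.55.
Real growth = 999.55 / 1280.69 − 1 = -0.2195.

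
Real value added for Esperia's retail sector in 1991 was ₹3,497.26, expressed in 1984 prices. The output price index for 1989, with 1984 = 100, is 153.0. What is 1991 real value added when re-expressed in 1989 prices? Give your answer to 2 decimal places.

Real value added in 1989 prices = Real value added in 1984 prices × (P_1989/P_1984) = 3497.26 × 1.530 = 5350.81.

₹5,350.81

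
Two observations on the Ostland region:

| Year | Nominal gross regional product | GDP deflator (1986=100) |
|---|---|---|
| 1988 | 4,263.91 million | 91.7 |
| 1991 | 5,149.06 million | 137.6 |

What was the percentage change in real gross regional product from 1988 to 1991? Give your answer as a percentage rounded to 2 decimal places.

-19.52%

Deflate each year: 1988 → 4263.91/0.917 = 4649.85; 1991 → 5149.06/1.376 = 3742.05.
So real gross regional product changed by 3742.05/4649.85 − 1 = -0.1952, i.e. -19.52%.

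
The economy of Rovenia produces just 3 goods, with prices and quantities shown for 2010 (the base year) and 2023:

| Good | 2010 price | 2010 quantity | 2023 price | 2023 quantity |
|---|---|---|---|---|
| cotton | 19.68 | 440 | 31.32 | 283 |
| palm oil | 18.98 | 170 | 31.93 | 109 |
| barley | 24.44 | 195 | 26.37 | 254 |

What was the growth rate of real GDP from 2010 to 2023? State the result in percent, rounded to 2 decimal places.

-16.85%

Real GDP 2010 = Nominal GDP 2010 = 19.68·440 + 18.98·170 + 24.44·195 = 16651.60.
Real GDP 2023 (at 2010 prices) = 19.68·283 + 18.98·109 + 24.44·254 = 13846.02.
Real growth = 13846.02/16651.60 − 1 = -0.1685.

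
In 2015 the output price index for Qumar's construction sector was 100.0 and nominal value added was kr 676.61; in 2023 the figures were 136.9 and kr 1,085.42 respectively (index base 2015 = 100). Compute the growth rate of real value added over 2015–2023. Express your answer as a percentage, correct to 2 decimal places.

Deflate each year: 2015 → 676.61/1.000 = 676.61; 2023 → 1085.42/1.369 = 792.86.
So real value added changed by 792.86/676.61 − 1 = 0.1718, i.e. 17.18%.

17.18%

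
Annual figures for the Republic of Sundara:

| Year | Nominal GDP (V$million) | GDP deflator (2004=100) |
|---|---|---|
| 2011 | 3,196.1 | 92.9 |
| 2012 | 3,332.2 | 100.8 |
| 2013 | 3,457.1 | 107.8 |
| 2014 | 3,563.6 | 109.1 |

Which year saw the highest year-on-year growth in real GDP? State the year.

2014

2012: real = 3332.2/1.008 = 3305.75; growth vs 2011 (3440.37) = -3.91%.
2013: real = 3457.1/1.078 = 3206.96; growth vs 2012 (3305.75) = -2.99%.
2014: real = 3563.6/1.091 = 3266.36; growth vs 2013 (3206.96) = 1.85%.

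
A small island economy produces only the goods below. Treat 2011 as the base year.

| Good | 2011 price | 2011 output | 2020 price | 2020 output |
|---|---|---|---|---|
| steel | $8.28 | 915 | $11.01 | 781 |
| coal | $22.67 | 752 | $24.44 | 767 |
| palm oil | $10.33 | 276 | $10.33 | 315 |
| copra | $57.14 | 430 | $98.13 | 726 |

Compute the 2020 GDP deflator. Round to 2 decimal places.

Nominal GDP 2020 = 11.01·781 + 24.44·767 + 10.33·315 + 98.13·726 = 101840.62.
Real GDP 2020 (at 2011 prices) = 8.28·781 + 22.67·767 + 10.33·315 + 57.14·726 = 68592.16.
Deflator = Nominal/Real × 100 = 101840.62/68592.16 × 100 = 148.473.

148.47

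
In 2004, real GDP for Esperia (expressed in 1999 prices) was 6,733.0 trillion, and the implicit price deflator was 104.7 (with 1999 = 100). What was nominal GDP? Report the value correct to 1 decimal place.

7,049.5 trillion

Nominal GDP = Real × (implicit price deflator/100) = 6733.0 × 1.047 = 7049.45.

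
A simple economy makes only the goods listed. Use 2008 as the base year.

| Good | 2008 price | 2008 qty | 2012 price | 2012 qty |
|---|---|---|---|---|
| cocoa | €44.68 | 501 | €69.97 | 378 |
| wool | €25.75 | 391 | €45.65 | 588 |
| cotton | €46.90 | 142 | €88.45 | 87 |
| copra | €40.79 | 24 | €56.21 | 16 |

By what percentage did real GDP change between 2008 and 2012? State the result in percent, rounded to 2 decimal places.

Real GDP 2008 = Nominal GDP 2008 = 44.68·501 + 25.75·391 + 46.90·142 + 40.79·24 = 40091.69.
Real GDP 2012 (at 2008 prices) = 44.68·378 + 25.75·588 + 46.90·87 + 40.79·16 = 36762.98.
Real growth = 36762.98/40091.69 − 1 = -0.0830.

-8.30%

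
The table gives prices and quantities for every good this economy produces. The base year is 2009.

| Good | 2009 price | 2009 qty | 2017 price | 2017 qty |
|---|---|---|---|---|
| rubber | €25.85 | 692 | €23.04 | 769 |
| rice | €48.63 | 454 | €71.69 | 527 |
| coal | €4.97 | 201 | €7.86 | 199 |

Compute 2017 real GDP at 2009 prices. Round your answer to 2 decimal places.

€46495.69

Real GDP 2017 = Σ (p_2009 × q_2017) = 25.85·769 + 48.63·527 + 4.97·199 = 46495.69.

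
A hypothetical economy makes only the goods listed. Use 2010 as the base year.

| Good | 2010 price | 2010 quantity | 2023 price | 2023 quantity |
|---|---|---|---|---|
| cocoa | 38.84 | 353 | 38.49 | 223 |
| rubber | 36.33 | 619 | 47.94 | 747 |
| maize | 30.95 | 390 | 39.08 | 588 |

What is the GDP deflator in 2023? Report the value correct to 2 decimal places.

124.77

Nominal GDP 2023 = 38.49·223 + 47.94·747 + 39.08·588 = 67373.49.
Real GDP 2023 (at 2010 prices) = 38.84·223 + 36.33·747 + 30.95·588 = 53998.43.
Deflator = Nominal/Real × 100 = 67373.49/53998.43 × 100 = 124.769.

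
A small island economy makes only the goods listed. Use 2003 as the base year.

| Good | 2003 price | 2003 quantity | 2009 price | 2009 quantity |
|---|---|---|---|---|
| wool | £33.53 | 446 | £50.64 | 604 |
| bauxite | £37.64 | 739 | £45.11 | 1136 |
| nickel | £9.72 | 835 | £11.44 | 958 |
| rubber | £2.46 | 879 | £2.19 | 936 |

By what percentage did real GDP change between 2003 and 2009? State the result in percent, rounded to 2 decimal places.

Real GDP 2003 = Nominal GDP 2003 = 33.53·446 + 37.64·739 + 9.72·835 + 2.46·879 = 53048.88.
Real GDP 2009 (at 2003 prices) = 33.53·604 + 37.64·1136 + 9.72·958 + 2.46·936 = 74625.48.
Real growth = 74625.48/53048.88 − 1 = 0.4067.

40.67%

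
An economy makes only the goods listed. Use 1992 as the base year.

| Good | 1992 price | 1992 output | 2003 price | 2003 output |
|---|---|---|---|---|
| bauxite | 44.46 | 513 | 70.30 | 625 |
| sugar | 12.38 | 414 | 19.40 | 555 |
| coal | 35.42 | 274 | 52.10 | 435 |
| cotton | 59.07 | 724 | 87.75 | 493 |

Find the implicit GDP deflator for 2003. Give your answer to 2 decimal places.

Nominal GDP 2003 = 70.30·625 + 19.40·555 + 52.10·435 + 87.75·493 = 120628.75.
Real GDP 2003 (at 1992 prices) = 44.46·625 + 12.38·555 + 35.42·435 + 59.07·493 = 79187.61.
Deflator = Nominal/Real × 100 = 120628.75/79187.61 × 100 = 152.333.

152.33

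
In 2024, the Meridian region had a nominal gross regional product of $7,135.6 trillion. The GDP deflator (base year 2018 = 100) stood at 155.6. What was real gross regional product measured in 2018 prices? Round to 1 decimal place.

Real gross regional product = Nominal / (GDP deflator/100) = 7135.6 / 1.556 = 4585.86.

$4,585.9 trillion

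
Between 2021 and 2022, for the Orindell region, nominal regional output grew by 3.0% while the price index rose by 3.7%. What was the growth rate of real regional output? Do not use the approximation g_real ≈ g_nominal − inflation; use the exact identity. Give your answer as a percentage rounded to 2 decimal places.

(1 + g_nom) = (1 + g_real)(1 + π), so g_real = 1.0300 / 1.0370 − 1 = -0.00675.

-0.68%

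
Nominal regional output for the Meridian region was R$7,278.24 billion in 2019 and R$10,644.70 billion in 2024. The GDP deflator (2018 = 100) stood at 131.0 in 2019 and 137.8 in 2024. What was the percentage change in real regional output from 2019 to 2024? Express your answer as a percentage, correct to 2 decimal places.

39.04%

Deflate each year: 2019 → 7278.24/1.310 = 5555.91; 2024 → 10644.70/1.378 = 7724.75.
So real regional output changed by 7724.75/5555.91 − 1 = 0.3904, i.e. 39.04%.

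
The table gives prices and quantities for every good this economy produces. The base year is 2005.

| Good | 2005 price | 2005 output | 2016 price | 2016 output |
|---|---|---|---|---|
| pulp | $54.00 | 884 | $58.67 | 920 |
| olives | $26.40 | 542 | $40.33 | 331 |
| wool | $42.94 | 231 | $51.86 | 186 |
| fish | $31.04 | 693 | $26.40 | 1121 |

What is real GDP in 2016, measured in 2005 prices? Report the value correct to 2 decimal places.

$101201.08

Real GDP 2016 = Σ (p_2005 × q_2016) = 54.00·920 + 26.40·331 + 42.94·186 + 31.04·1121 = 101201.08.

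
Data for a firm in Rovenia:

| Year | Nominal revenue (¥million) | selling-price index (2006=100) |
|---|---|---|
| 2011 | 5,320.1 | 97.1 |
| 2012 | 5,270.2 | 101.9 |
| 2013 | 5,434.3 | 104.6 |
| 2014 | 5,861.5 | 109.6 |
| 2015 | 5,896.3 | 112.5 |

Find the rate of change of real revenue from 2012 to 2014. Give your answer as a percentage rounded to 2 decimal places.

Real revenue 2012 = 5270.2/1.019 = 5171.93.
Real revenue 2014 = 5861.5/1.096 = 5348.08.
Change = 5348.08/5171.93 − 1 = 0.0341.

3.41%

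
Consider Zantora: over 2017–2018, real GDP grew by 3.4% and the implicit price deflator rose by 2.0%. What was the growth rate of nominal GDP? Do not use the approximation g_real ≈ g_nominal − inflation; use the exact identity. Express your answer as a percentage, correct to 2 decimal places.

5.47%

(1 + g_nom) = (1 + g_real)(1 + π) = 1.0340 × 1.0200 = 1.05468.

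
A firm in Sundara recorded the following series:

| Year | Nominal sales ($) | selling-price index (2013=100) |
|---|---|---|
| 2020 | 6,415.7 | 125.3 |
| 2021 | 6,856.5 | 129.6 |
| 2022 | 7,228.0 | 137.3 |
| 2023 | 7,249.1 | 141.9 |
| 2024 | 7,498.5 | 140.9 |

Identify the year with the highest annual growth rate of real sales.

2024

2021: real = 6856.5/1.296 = 5290.51; growth vs 2020 (5120.27) = 3.32%.
2022: real = 7228.0/1.373 = 5264.38; growth vs 2021 (5290.51) = -0.49%.
2023: real = 7249.1/1.419 = 5108.60; growth vs 2022 (5264.38) = -2.96%.
2024: real = 7498.5/1.409 = 5321.86; growth vs 2023 (5108.60) = 4.17%.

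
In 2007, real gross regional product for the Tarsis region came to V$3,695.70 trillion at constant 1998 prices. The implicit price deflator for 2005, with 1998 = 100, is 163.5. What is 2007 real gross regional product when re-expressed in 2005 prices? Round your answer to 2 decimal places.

V$6,042.47 trillion

Real gross regional product in 2005 prices = Real gross regional product in 1998 prices × (P_2005/P_1998) = 3695.70 × 1.635 = 6042.47.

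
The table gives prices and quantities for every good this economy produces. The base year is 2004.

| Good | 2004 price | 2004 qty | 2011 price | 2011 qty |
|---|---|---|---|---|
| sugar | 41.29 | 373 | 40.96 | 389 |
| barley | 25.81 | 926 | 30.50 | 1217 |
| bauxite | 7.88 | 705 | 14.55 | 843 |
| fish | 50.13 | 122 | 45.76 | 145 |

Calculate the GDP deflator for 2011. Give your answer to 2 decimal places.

117.22

Nominal GDP 2011 = 40.96·389 + 30.50·1217 + 14.55·843 + 45.76·145 = 71952.79.
Real GDP 2011 (at 2004 prices) = 41.29·389 + 25.81·1217 + 7.88·843 + 50.13·145 = 61384.27.
Deflator = Nominal/Real × 100 = 71952.79/61384.27 × 100 = 117.217.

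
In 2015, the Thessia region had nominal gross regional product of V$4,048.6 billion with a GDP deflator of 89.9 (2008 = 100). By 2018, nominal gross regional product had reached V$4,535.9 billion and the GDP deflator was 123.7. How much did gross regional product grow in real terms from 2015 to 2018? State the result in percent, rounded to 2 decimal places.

Deflate each year: 2015 → 4048.6/0.899 = 4503.45; 2018 → 4535.9/1.237 = 3666.86.
So real gross regional product changed by 3666.86/4503.45 − 1 = -0.1858, i.e. -18.58%.

-18.58%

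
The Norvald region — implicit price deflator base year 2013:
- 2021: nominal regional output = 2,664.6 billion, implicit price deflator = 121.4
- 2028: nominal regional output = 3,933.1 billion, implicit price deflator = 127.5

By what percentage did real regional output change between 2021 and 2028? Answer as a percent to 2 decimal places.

Real regional output 2021 = 2664.6 / 1.214 = 2194.89.
Real regional output 2028 = 3933.1 / 1.275 = 3084.78.
Real growth = 3084.78 / 2194.89 − 1 = 0.4054.

40.54%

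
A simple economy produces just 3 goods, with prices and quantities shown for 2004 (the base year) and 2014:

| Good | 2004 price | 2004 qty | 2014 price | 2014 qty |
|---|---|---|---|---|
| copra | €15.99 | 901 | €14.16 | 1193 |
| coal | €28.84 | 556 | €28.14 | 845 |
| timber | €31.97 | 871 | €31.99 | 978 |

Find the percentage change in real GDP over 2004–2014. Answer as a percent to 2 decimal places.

Real GDP 2004 = Nominal GDP 2004 = 15.99·901 + 28.84·556 + 31.97·871 = 58287.90.
Real GDP 2014 (at 2004 prices) = 15.99·1193 + 28.84·845 + 31.97·978 = 74712.53.
Real growth = 74712.53/58287.90 − 1 = 0.2818.

28.18%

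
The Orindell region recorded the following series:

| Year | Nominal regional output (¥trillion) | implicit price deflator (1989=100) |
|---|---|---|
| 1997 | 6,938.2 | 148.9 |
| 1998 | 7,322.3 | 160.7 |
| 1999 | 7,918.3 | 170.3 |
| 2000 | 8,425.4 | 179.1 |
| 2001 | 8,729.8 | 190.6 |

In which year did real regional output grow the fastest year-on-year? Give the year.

1999

1998: real = 7322.3/1.607 = 4556.50; growth vs 1997 (4659.64) = -2.21%.
1999: real = 7918.3/1.703 = 4649.62; growth vs 1998 (4556.50) = 2.04%.
2000: real = 8425.4/1.791 = 4704.30; growth vs 1999 (4649.62) = 1.18%.
2001: real = 8729.8/1.906 = 4580.17; growth vs 2000 (4704.30) = -2.64%.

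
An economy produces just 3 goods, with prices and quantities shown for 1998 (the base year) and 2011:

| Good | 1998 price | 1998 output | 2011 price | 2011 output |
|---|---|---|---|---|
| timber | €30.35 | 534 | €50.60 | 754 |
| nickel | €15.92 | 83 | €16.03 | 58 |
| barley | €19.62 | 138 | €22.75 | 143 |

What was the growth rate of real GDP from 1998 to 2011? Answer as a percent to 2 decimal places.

31.51%

Real GDP 1998 = Nominal GDP 1998 = 30.35·534 + 15.92·83 + 19.62·138 = 20235.82.
Real GDP 2011 (at 1998 prices) = 30.35·754 + 15.92·58 + 19.62·143 = 26612.92.
Real growth = 26612.92/20235.82 − 1 = 0.3151.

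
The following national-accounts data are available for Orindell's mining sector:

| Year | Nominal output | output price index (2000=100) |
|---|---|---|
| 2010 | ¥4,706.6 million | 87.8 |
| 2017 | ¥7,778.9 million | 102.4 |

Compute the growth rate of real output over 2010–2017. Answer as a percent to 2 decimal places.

41.71%

Real output 2010 = 4706.6 / 0.878 = 5360.59.
Real output 2017 = 7778.9 / 1.024 = 7596.58.
Real growth = 7596.58 / 5360.59 − 1 = 0.4171.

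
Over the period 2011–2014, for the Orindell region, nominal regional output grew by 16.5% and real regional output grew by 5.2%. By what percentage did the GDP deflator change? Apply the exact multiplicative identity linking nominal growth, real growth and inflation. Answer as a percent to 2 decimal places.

10.74%

(1 + g_nom) = (1 + g_real)(1 + π), so π = 1.1650 / 1.0520 − 1 = 0.10741.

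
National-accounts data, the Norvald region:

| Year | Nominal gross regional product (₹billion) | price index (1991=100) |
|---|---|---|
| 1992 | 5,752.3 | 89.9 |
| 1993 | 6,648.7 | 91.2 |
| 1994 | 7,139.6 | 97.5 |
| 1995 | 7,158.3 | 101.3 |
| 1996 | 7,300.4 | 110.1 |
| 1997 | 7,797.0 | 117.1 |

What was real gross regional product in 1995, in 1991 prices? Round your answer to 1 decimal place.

Real gross regional product 1995 = 7158.3 / 1.013 = 7066.44.

₹7,066.4 billion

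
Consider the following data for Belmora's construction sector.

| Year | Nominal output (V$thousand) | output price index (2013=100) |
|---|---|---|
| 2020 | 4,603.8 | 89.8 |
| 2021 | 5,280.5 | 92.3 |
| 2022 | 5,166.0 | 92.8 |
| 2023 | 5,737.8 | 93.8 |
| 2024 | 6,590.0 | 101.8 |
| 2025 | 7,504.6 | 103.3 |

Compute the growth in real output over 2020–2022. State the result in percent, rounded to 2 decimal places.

Real output 2020 = 4603.8/0.898 = 5126.73.
Real output 2022 = 5166.0/0.928 = 5566.81.
Change = 5566.81/5126.73 − 1 = 0.0858.

8.58%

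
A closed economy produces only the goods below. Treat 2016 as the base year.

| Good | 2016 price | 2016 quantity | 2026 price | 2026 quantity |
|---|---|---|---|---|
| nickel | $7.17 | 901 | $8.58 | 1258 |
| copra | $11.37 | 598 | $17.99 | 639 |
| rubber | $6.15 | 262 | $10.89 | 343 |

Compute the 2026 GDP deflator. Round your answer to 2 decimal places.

141.48

Nominal GDP 2026 = 8.58·1258 + 17.99·639 + 10.89·343 = 26024.52.
Real GDP 2026 (at 2016 prices) = 7.17·1258 + 11.37·639 + 6.15·343 = 18394.74.
Deflator = Nominal/Real × 100 = 26024.52/18394.74 × 100 = 141.478.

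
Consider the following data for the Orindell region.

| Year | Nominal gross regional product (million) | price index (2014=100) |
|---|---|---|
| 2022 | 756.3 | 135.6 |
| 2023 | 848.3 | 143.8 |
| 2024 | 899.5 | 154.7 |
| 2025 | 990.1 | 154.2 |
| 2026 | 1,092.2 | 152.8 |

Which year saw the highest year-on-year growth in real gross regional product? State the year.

2026

2023: real = 848.3/1.438 = 589.92; growth vs 2022 (557.74) = 5.77%.
2024: real = 899.5/1.547 = 581.45; growth vs 2023 (589.92) = -1.44%.
2025: real = 990.1/1.542 = 642.09; growth vs 2024 (581.45) = 10.43%.
2026: real = 1092.2/1.528 = 714.79; growth vs 2025 (642.09) = 11.32%.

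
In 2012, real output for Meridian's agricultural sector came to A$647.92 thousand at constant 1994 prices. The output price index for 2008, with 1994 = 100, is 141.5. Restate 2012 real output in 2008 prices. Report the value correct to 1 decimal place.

Real output in 2008 prices = Real output in 1994 prices × (P_2008/P_1994) = 647.92 × 1.415 = 916.81.

A$916.8 thousand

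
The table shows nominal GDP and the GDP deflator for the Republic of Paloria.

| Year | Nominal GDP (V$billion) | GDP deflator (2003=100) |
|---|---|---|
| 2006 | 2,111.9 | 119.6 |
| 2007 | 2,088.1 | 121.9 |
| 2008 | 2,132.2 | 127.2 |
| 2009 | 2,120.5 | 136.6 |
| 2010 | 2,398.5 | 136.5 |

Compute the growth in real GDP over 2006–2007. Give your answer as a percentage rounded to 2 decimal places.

Real GDP 2006 = 2111.9/1.196 = 1765.80.
Real GDP 2007 = 2088.1/1.219 = 1712.96.
Change = 1712.96/1765.80 − 1 = -0.0299.

-2.99%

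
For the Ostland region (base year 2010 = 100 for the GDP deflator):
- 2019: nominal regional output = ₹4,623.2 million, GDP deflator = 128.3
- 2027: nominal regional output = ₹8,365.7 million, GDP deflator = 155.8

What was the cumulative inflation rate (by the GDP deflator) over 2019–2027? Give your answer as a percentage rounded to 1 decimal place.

Price-level change = 155.8 / 128.3 − 1 = 0.2143.

21.4%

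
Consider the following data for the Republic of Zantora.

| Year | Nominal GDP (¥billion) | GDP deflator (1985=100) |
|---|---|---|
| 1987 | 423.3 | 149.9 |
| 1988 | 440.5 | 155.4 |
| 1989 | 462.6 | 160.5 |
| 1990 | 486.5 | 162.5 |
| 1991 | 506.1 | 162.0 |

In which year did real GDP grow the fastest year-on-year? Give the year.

1991

1988: real = 440.5/1.554 = 283.46; growth vs 1987 (282.39) = 0.38%.
1989: real = 462.6/1.605 = 288.22; growth vs 1988 (283.46) = 1.68%.
1990: real = 486.5/1.625 = 299.38; growth vs 1989 (288.22) = 3.87%.
1991: real = 506.1/1.620 = 312.41; growth vs 1990 (299.38) = 4.35%.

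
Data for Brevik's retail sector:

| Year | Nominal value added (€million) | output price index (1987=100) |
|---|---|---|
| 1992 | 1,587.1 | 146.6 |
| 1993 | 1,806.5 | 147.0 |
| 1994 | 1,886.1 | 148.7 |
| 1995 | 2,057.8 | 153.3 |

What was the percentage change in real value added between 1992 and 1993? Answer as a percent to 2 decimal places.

Real value added 1992 = 1587.1/1.466 = 1082.61.
Real value added 1993 = 1806.5/1.470 = 1228.91.
Change = 1228.91/1082.61 − 1 = 0.1351.

13.51%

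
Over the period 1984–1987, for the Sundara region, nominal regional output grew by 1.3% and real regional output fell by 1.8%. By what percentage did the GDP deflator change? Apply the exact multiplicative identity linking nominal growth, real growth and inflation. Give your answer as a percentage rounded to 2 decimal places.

(1 + g_nom) = (1 + g_real)(1 + π), so π = 1.0130 / 0.9820 − 1 = 0.03157.

3.16%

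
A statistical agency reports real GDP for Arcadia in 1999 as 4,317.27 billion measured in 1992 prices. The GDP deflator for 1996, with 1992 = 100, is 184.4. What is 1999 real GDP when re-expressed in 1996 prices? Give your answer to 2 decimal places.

7,961.05 billion

Real GDP in 1996 prices = Real GDP in 1992 prices × (P_1996/P_1992) = 4317.27 × 1.844 = 7961.05.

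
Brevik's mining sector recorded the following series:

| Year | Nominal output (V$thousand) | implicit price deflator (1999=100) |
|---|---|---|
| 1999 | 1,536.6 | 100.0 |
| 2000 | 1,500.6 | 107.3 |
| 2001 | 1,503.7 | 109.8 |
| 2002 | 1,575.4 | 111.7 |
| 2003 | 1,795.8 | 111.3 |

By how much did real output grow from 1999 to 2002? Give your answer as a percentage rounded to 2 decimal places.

Real output 1999 = 1536.6/1.000 = 1536.60.
Real output 2002 = 1575.4/1.117 = 1410.38.
Change = 1410.38/1536.60 − 1 = -0.0821.

-8.21%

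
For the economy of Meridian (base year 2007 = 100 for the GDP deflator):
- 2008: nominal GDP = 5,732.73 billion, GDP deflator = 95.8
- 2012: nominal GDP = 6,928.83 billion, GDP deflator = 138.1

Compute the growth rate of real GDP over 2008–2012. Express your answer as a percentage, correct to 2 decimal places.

-16.16%

Real GDP 2008 = 5732.73 / 0.958 = 5984.06.
Real GDP 2012 = 6928.83 / 1.381 = 5017.26.
Real growth = 5017.26 / 5984.06 − 1 = -0.1616.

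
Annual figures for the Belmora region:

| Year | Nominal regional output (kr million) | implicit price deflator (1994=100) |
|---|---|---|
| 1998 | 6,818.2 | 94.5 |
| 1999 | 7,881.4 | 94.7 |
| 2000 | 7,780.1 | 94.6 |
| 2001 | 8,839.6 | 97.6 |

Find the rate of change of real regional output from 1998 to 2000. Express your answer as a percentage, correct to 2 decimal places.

Real regional output 1998 = 6818.2/0.945 = 7215.03.
Real regional output 2000 = 7780.1/0.946 = 8224.21.
Change = 8224.21/7215.03 − 1 = 0.1399.

13.99%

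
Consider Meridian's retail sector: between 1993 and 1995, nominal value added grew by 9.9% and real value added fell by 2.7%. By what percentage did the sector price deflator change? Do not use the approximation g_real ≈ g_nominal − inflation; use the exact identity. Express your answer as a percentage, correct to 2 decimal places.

12.95%

(1 + g_nom) = (1 + g_real)(1 + π), so π = 1.0990 / 0.9730 − 1 = 0.12950.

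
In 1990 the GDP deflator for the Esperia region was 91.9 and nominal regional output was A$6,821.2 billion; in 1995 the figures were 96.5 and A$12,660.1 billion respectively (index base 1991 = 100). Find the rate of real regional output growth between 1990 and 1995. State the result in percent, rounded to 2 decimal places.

76.75%

Deflate each year: 1990 → 6821.2/0.919 = 7422.42; 1995 → 12660.1/0.965 = 13119.27.
So real regional output changed by 13119.27/7422.42 − 1 = 0.7675, i.e. 76.75%.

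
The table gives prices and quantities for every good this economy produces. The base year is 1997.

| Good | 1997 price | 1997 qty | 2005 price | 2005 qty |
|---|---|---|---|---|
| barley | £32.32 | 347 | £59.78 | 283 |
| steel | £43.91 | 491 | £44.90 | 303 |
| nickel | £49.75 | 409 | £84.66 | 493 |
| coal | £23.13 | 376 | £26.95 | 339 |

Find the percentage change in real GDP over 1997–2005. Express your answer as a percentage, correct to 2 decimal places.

-11.32%

Real GDP 1997 = Nominal GDP 1997 = 32.32·347 + 43.91·491 + 49.75·409 + 23.13·376 = 61819.48.
Real GDP 2005 (at 1997 prices) = 32.32·283 + 43.91·303 + 49.75·493 + 23.13·339 = 54819.11.
Real growth = 54819.11/61819.48 − 1 = -0.1132.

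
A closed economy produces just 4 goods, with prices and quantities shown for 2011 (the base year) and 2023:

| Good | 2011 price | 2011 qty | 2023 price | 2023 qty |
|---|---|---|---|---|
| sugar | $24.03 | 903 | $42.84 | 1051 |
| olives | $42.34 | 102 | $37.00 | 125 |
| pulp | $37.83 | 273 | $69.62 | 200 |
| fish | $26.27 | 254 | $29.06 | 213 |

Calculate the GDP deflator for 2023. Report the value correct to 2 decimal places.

Nominal GDP 2023 = 42.84·1051 + 37.00·125 + 69.62·200 + 29.06·213 = 69763.62.
Real GDP 2023 (at 2011 prices) = 24.03·1051 + 42.34·125 + 37.83·200 + 26.27·213 = 43709.54.
Deflator = Nominal/Real × 100 = 69763.62/43709.54 × 100 = 159.607.

159.61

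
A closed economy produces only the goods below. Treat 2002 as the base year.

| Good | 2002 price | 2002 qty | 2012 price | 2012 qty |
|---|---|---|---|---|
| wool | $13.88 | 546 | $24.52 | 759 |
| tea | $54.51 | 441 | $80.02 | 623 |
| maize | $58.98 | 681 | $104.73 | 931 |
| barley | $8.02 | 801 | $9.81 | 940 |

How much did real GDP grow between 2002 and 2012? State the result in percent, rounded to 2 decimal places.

36.74%

Real GDP 2002 = Nominal GDP 2002 = 13.88·546 + 54.51·441 + 58.98·681 + 8.02·801 = 78206.79.
Real GDP 2012 (at 2002 prices) = 13.88·759 + 54.51·623 + 58.98·931 + 8.02·940 = 106943.83.
Real growth = 106943.83/78206.79 − 1 = 0.3674.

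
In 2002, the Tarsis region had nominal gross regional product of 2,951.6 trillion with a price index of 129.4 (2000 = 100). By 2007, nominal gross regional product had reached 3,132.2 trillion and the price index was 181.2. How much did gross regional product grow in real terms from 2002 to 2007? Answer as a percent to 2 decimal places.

Real gross regional product 2002 = 2951.6 / 1.294 = 2280.99.
Real gross regional product 2007 = 3132.2 / 1.812 = 1728.59.
Real growth = 1728.59 / 2280.99 − 1 = -0.2422.

-24.22%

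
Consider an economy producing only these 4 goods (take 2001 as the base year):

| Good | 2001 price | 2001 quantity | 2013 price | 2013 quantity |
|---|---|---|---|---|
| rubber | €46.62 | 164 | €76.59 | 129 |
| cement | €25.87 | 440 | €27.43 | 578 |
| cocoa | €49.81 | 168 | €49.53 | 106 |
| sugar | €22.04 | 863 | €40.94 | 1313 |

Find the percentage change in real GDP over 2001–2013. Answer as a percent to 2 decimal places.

18.89%

Real GDP 2001 = Nominal GDP 2001 = 46.62·164 + 25.87·440 + 49.81·168 + 22.04·863 = 46417.08.
Real GDP 2013 (at 2001 prices) = 46.62·129 + 25.87·578 + 49.81·106 + 22.04·1313 = 55185.22.
Real growth = 55185.22/46417.08 − 1 = 0.1889.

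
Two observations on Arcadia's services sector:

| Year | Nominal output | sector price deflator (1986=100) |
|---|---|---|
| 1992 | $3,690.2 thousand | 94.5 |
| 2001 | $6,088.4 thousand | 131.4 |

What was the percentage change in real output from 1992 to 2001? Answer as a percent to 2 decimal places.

18.66%

Real output 1992 = 3690.2 / 0.945 = 3904.97.
Real output 2001 = 6088.4 / 1.314 = 4633.49.
Real growth = 4633.49 / 3904.97 − 1 = 0.1866.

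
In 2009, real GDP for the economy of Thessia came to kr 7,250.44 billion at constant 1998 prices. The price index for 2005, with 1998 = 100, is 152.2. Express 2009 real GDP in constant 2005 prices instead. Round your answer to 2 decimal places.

Real GDP in 2005 prices = Real GDP in 1998 prices × (P_2005/P_1998) = 7250.44 × 1.522 = 11035.17.

kr 11,035.17 billion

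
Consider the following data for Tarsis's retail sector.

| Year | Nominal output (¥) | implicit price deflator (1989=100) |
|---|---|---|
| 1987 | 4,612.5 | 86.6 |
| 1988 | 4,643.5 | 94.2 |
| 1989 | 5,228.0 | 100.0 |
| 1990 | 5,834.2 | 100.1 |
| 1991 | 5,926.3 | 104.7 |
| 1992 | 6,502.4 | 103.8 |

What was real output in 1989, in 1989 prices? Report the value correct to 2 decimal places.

¥5,228.00

Real output 1989 = 5228.0 / 1.000 = 5228.00.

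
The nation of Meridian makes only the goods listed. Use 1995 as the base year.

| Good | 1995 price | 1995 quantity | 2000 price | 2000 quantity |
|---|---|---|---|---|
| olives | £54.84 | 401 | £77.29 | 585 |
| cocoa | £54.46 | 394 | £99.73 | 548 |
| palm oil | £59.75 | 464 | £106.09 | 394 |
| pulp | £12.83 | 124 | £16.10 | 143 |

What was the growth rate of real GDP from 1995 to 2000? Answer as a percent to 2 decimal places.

19.98%

Real GDP 1995 = Nominal GDP 1995 = 54.84·401 + 54.46·394 + 59.75·464 + 12.83·124 = 72763.00.
Real GDP 2000 (at 1995 prices) = 54.84·585 + 54.46·548 + 59.75·394 + 12.83·143 = 87301.67.
Real growth = 87301.67/72763.00 − 1 = 0.1998.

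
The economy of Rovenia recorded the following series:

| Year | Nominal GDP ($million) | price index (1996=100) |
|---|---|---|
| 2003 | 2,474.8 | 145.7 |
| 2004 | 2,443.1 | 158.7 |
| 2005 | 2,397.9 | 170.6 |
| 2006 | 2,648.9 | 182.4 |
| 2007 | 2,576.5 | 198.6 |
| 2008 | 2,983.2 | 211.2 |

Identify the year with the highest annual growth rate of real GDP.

2008

2004: real = 2443.1/1.587 = 1539.45; growth vs 2003 (1698.56) = -9.37%.
2005: real = 2397.9/1.706 = 1405.57; growth vs 2004 (1539.45) = -8.70%.
2006: real = 2648.9/1.824 = 1452.25; growth vs 2005 (1405.57) = 3.32%.
2007: real = 2576.5/1.986 = 1297.33; growth vs 2006 (1452.25) = -10.67%.
2008: real = 2983.2/2.112 = 1412.50; growth vs 2007 (1297.33) = 8.88%.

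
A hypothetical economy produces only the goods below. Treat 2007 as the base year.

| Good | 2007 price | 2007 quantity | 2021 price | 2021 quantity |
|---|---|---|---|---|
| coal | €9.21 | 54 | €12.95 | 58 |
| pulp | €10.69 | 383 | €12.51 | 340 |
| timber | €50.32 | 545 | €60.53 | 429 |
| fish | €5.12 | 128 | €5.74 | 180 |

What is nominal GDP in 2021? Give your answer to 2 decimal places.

Nominal GDP 2021 = Σ (p_2021 × q_2021) = 12.95·58 + 12.51·340 + 60.53·429 + 5.74·180 = 32005.07.

€32005.07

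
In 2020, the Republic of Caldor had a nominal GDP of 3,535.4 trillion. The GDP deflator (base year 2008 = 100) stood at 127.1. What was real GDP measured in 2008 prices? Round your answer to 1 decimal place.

Real GDP = Nominal / (GDP deflator/100) = 3535.4 / 1.271 = 2781.59.

2,781.6 trillion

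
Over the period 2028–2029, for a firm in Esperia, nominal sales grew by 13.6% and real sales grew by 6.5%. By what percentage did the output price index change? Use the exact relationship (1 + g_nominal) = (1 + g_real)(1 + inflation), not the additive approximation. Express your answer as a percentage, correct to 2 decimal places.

(1 + g_nom) = (1 + g_real)(1 + π), so π = 1.1360 / 1.0650 − 1 = 0.06667.

6.67%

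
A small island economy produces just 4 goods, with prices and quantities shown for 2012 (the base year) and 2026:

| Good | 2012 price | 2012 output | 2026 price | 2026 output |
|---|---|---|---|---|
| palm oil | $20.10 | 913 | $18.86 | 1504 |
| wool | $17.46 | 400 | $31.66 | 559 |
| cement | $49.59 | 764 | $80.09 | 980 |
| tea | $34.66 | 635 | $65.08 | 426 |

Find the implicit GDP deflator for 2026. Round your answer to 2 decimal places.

147.33

Nominal GDP 2026 = 18.86·1504 + 31.66·559 + 80.09·980 + 65.08·426 = 152275.66.
Real GDP 2026 (at 2012 prices) = 20.10·1504 + 17.46·559 + 49.59·980 + 34.66·426 = 103353.90.
Deflator = Nominal/Real × 100 = 152275.66/103353.90 × 100 = 147.334.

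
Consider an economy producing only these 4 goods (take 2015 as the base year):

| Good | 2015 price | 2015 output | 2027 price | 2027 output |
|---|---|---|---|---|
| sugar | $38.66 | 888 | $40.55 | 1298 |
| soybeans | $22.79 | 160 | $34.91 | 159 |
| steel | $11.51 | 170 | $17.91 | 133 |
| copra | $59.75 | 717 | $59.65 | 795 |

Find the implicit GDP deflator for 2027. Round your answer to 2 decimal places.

105.01

Nominal GDP 2027 = 40.55·1298 + 34.91·159 + 17.91·133 + 59.65·795 = 107988.37.
Real GDP 2027 (at 2015 prices) = 38.66·1298 + 22.79·159 + 11.51·133 + 59.75·795 = 102836.37.
Deflator = Nominal/Real × 100 = 107988.37/102836.37 × 100 = 105.010.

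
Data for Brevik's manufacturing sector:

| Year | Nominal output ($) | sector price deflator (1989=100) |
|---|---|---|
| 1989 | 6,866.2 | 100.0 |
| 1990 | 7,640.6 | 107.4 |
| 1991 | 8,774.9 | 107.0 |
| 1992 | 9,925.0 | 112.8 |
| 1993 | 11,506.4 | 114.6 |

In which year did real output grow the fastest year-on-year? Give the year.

1990: real = 7640.6/1.074 = 7114.15; growth vs 1989 (6866.20) = 3.61%.
1991: real = 8774.9/1.070 = 8200.84; growth vs 1990 (7114.15) = 15.28%.
1992: real = 9925.0/1.128 = 8798.76; growth vs 1991 (8200.84) = 7.29%.
1993: real = 11506.4/1.146 = 10040.49; growth vs 1992 (8798.76) = 14.11%.

1991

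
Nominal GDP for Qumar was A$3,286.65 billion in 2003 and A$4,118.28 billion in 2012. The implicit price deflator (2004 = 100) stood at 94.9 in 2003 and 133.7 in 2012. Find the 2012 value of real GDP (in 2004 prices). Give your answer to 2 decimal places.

Real GDP = Nominal / (implicit price deflator/100) = 4118.28 / 1.337 = 3080.24.

A$3,080.24 billion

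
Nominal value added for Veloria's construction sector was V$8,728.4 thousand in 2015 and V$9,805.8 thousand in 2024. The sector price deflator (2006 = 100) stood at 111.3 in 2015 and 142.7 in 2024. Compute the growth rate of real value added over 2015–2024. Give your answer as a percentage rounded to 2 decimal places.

-12.38%

Real value added 2015 = 8728.4 / 1.113 = 7842.23.
Real value added 2024 = 9805.8 / 1.427 = 6871.62.
Real growth = 6871.62 / 7842.23 − 1 = -0.1238.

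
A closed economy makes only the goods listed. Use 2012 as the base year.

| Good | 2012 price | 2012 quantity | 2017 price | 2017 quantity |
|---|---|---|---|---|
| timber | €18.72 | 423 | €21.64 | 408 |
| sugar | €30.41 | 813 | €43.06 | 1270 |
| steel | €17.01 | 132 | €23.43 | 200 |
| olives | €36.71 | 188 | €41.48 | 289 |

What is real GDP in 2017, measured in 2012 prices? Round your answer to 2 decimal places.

€60269.65

Real GDP 2017 = Σ (p_2012 × q_2017) = 18.72·408 + 30.41·1270 + 17.01·200 + 36.71·289 = 60269.65.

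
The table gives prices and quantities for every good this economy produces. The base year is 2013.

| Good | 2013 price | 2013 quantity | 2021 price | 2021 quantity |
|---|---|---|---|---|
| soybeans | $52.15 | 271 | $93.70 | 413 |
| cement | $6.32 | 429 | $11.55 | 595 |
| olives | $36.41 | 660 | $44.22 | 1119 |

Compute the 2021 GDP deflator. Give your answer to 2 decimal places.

Nominal GDP 2021 = 93.70·413 + 11.55·595 + 44.22·1119 = 95052.53.
Real GDP 2021 (at 2013 prices) = 52.15·413 + 6.32·595 + 36.41·1119 = 66041.14.
Deflator = Nominal/Real × 100 = 95052.53/66041.14 × 100 = 143.929.

143.93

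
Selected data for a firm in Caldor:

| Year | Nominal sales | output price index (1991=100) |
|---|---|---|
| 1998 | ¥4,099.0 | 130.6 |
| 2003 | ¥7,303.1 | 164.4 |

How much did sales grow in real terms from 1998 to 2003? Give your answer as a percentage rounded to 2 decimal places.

41.54%

Deflate each year: 1998 → 4099.0/1.306 = 3138.59; 2003 → 7303.1/1.644 = 4442.27.
So real sales changed by 4442.27/3138.59 − 1 = 0.4154, i.e. 41.54%.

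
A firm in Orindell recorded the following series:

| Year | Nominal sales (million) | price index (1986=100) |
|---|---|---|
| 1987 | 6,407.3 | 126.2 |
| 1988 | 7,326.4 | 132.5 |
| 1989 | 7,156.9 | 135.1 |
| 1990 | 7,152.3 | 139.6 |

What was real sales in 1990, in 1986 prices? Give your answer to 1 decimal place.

Real sales 1990 = 7152.3 / 1.396 = 5123.42.

5,123.4 million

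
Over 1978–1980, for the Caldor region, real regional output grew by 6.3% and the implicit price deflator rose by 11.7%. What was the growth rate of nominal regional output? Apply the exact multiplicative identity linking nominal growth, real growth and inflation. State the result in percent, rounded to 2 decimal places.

18.74%

(1 + g_nom) = (1 + g_real)(1 + π) = 1.0630 × 1.1170 = 1.18737.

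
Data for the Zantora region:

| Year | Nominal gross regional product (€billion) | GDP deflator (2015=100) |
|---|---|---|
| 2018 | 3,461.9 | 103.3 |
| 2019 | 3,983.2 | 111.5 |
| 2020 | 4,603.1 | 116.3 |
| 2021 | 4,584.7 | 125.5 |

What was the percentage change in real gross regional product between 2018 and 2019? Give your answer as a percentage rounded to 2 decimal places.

6.60%

Real gross regional product 2018 = 3461.9/1.033 = 3351.31.
Real gross regional product 2019 = 3983.2/1.115 = 3572.38.
Change = 3572.38/3351.31 − 1 = 0.0660.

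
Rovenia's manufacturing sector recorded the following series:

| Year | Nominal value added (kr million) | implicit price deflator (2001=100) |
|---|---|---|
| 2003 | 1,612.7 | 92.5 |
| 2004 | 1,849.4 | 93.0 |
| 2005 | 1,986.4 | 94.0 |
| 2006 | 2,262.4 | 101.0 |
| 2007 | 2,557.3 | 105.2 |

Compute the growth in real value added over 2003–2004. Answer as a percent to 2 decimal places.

Real value added 2003 = 1612.7/0.925 = 1743.46.
Real value added 2004 = 1849.4/0.930 = 1988.60.
Change = 1988.60/1743.46 − 1 = 0.1406.

14.06%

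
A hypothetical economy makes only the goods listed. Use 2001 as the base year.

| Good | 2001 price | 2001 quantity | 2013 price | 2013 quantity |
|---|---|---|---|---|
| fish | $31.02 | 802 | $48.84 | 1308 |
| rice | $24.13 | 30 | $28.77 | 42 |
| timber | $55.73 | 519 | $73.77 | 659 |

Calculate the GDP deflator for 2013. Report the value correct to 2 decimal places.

145.19

Nominal GDP 2013 = 48.84·1308 + 28.77·42 + 73.77·659 = 113705.49.
Real GDP 2013 (at 2001 prices) = 31.02·1308 + 24.13·42 + 55.73·659 = 78313.69.
Deflator = Nominal/Real × 100 = 113705.49/78313.69 × 100 = 145.192.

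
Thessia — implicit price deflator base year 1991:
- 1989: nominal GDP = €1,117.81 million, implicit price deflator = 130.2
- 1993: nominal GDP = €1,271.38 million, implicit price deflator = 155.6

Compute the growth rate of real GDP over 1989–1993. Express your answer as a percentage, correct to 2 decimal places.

Real GDP 1989 = 1117.81 / 1.302 = 858.53.
Real GDP 1993 = 1271.38 / 1.556 = 817.08.
Real growth = 817.08 / 858.53 − 1 = -0.0483.

-4.83%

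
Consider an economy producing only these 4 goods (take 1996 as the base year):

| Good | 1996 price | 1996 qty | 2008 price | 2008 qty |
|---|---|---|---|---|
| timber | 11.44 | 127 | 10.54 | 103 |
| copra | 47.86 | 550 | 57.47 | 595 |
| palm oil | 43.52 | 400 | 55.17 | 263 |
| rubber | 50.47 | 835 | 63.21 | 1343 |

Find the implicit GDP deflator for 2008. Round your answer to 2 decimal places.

123.69

Nominal GDP 2008 = 10.54·103 + 57.47·595 + 55.17·263 + 63.21·1343 = 134681.01.
Real GDP 2008 (at 1996 prices) = 11.44·103 + 47.86·595 + 43.52·263 + 50.47·1343 = 108881.99.
Deflator = Nominal/Real × 100 = 134681.01/108881.99 × 100 = 123.694.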